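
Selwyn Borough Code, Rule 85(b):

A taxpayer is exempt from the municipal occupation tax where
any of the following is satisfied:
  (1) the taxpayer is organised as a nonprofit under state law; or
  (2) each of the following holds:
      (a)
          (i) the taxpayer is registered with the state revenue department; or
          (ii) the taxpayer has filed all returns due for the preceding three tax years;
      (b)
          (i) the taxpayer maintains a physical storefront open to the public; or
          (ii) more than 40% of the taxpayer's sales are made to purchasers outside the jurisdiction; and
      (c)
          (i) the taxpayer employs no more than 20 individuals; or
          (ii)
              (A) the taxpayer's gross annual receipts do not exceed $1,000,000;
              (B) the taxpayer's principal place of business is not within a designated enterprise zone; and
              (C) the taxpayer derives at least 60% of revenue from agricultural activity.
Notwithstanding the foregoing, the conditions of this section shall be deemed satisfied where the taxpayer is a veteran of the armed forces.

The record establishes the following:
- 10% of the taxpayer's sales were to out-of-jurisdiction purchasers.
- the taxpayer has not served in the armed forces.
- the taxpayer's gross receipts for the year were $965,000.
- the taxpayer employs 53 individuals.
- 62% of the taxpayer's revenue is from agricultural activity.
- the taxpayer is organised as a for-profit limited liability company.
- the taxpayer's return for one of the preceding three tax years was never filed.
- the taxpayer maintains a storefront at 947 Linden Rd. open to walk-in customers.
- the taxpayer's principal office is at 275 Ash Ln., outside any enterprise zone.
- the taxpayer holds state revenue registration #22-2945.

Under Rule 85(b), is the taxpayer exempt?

(1) nonprofit — not satisfied.
(i) state-registered — met.
(ii) returns current — not satisfied.
(a) = T OR F = true.
(i) has storefront — satisfied.
(ii) >40% out-of-jur. sales — not met.
(b): T OR F → true.
(i) ≤ 20 employees — not met.
(A) receipts ≤ $1,000,000 — satisfied.
(B) not (in enterprise zone) — met.
(C) ≥60% agricultural — met.
So (ii) is satisfied (T AND T AND T).
So (c) is satisfied (F OR T).
(2): T AND T AND T → true.
Overall = F OR T = true.
Exception (veteran) — not satisfied.
Result: main true OR exception false → true.

Yes — exempt.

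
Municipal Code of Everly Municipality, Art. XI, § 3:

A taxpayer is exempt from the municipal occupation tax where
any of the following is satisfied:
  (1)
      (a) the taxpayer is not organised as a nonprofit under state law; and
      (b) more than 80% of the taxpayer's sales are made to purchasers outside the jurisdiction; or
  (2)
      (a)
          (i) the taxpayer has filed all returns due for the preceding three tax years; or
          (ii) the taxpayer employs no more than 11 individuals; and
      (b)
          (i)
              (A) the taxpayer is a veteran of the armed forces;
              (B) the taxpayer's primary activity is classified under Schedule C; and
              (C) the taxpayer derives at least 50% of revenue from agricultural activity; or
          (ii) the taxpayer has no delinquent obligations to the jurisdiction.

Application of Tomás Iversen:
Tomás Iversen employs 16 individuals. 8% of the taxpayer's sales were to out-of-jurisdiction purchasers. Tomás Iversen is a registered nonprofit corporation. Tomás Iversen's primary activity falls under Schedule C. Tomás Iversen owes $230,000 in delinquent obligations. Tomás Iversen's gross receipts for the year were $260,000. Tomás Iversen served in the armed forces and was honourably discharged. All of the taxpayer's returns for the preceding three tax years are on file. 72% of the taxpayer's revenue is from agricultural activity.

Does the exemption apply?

Yes — exempt.

(a) not (nonprofit) — not satisfied.
(b) >80% out-of-jur. sales — not satisfied.
So (1) is not satisfied (F AND F).
(i) returns current — holds.
(ii) ≤ 11 employees — not met.
(a): T OR F → true.
(A) veteran — satisfied.
(B) Schedule C activity — met.
(C) ≥50% agricultural — holds.
(i) = T AND T AND T = true.
(ii) no delinquency — not met.
(b): T OR F → true.
So (2) is satisfied (T AND T).
Overall: F OR T → true.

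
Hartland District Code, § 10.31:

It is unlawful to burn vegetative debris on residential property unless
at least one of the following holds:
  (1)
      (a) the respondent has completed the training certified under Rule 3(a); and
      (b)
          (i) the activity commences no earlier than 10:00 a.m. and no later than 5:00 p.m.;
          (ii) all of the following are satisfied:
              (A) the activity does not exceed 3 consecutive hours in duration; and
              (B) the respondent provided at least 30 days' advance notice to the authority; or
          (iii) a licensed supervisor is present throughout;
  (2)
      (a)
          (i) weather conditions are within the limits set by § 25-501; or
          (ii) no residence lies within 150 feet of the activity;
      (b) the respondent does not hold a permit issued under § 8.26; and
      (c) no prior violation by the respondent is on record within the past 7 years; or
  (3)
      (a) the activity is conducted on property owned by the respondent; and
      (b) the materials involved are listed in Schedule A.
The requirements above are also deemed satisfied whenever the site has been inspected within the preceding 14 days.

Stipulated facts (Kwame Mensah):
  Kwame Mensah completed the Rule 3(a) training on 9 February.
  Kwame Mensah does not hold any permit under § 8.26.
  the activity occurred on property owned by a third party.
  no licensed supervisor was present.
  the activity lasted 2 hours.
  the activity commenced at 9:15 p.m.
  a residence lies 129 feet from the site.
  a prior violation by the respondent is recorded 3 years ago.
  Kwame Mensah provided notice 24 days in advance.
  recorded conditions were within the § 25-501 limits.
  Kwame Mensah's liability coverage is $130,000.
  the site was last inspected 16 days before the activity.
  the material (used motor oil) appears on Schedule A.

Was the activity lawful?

(a) training certified — met.
(i) start within hours — fails.
(A) ≤ 3 hrs duration — satisfied.
(B) ≥30 days' notice — not met.
So (ii) is not satisfied (T AND F).
(iii) supervisor present — fails.
(b) = F OR F OR F = false.
(1): T AND F → false.
(i) weather ok — holds.
(ii) no residence in 150 ft — fails.
(a): T OR F → true.
(b) not (holds permit) — holds.
(c) no prior violation — not met.
(2): T AND T AND F → false.
(a) own property — fails.
(b) Schedule A material — met.
So (3) is not satisfied (F AND T).
Overall: F OR F OR F → false.
Exception (site inspected) — not satisfied.
Result: main false OR exception false → false.

No — unlawful.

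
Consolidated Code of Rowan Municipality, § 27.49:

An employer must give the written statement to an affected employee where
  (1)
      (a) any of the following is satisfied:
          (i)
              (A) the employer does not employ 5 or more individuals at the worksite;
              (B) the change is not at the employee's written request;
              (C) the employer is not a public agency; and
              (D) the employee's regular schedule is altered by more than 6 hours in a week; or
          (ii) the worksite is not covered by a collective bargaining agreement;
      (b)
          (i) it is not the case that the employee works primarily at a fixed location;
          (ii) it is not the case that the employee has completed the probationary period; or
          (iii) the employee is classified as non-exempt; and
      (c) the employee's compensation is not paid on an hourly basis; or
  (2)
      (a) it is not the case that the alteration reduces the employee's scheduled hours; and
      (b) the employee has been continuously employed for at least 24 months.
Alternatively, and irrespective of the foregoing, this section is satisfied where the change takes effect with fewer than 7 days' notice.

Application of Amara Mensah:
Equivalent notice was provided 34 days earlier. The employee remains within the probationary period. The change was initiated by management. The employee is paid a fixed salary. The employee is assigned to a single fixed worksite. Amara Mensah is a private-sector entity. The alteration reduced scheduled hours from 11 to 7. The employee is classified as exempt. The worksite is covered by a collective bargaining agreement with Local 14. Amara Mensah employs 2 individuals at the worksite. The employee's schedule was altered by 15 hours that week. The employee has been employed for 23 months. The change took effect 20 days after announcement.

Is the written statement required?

(A) not (≥ 5 at site) — holds.
(B) not employee-requested — satisfied.
(C) not (public agency) — met.
(D) schedule shift > 6h — met.
(i): T AND T AND T AND T → true.
(ii) no CBA — not met.
So (a) is satisfied (T OR F).
(i) not (fixed location) — fails.
(ii) not (past probation) — satisfied.
(iii) non-exempt — fails.
(b) = F OR T OR F = true.
(c) not (hourly-paid) — satisfied.
(1): T AND T AND T → true.
(a) not (hours reduced) — not satisfied.
(b) tenure ≥ 24 mo. — not met.
So (2) is not satisfied (F AND F).
Overall: T OR F → true.
Exception (< 7 days' notice) — not satisfied.
Result: main true OR exception false → true.

Yes — required.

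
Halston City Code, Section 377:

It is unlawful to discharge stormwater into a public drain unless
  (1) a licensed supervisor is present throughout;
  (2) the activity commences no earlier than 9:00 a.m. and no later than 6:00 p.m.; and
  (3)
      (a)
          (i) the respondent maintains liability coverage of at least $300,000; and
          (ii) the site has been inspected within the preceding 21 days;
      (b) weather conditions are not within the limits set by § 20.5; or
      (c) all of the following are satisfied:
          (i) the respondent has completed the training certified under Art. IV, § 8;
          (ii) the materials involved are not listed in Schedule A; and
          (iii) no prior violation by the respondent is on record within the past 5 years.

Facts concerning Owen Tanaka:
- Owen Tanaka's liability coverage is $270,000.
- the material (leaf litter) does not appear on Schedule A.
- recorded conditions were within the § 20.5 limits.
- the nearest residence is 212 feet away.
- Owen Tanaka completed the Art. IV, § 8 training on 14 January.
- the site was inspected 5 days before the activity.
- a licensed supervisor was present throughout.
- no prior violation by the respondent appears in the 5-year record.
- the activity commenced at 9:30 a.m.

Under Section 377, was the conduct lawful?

(1) supervisor present — holds.
(2) start within hours — satisfied.
(i) coverage ≥ $300,000 — fails.
(ii) site inspected — holds.
(a): F AND T → false.
(b) not (weather ok) — not satisfied.
(i) training certified — holds.
(ii) not (Schedule A material) — holds.
(iii) no prior violation — holds.
(c) = T AND T AND T = true.
(3) = F OR F OR T = true.
Overall = T AND T AND T = true.

Yes — lawful.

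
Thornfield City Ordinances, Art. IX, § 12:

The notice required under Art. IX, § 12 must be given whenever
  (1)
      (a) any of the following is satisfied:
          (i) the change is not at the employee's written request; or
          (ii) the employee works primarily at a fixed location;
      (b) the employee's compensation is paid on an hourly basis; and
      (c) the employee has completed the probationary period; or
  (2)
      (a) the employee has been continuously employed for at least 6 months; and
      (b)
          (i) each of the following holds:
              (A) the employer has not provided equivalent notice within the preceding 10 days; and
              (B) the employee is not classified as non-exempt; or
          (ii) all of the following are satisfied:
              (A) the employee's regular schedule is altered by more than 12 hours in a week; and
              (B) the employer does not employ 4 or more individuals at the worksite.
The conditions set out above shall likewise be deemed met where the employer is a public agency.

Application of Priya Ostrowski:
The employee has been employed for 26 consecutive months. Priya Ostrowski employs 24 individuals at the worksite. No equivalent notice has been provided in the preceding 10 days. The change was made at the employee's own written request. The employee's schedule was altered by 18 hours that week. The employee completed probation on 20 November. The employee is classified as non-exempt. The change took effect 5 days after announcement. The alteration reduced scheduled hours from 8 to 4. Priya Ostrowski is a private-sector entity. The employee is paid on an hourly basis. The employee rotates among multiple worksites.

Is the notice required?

No — not required.

(i) not employee-requested — not met.
(ii) fixed location — not met.
(a): F OR F → false.
(b) hourly-paid — met.
(c) past probation — satisfied.
So (1) is not satisfied (F AND T AND T).
(a) tenure ≥ 6 mo. — holds.
(A) no recent notice — holds.
(B) not (non-exempt) — fails.
(i) = T AND F = false.
(A) schedule shift > 12h — met.
(B) not (≥ 4 at site) — not met.
So (ii) is not satisfied (T AND F).
So (b) is not satisfied (F OR F).
(2) = T AND F = false.
So Overall is not satisfied (F OR F).
Exception (public agency) — not satisfied.
Result: main false OR exception false → false.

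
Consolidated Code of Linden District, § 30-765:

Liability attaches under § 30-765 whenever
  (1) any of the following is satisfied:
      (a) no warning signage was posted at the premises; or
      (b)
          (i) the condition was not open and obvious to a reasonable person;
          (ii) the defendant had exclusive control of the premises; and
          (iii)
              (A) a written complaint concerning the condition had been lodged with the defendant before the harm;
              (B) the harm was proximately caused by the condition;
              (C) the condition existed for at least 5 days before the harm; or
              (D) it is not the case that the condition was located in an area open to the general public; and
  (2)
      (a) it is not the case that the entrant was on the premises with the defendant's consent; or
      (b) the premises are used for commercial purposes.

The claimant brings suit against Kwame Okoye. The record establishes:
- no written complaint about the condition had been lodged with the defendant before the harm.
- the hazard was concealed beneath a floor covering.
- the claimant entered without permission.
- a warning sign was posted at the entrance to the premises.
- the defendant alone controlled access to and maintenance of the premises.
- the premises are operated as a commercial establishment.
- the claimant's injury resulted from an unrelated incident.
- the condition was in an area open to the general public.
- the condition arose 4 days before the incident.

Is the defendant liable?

No — not liable.

(a) no signage posted — not met.
(i) not open/obvious — satisfied.
(ii) exclusive control — holds.
(A) complaint lodged — fails.
(B) proximate cause — fails.
(C) condition ≥5 days old — not satisfied.
(D) not (public area) — fails.
(iii): F OR F OR F OR F → false.
(b) = T AND T AND F = false.
(1): F OR F → false.
(a) not (consent to enter) — satisfied.
(b) commercial use — satisfied.
So (2) is satisfied (T OR T).
So Overall is not satisfied (F AND T).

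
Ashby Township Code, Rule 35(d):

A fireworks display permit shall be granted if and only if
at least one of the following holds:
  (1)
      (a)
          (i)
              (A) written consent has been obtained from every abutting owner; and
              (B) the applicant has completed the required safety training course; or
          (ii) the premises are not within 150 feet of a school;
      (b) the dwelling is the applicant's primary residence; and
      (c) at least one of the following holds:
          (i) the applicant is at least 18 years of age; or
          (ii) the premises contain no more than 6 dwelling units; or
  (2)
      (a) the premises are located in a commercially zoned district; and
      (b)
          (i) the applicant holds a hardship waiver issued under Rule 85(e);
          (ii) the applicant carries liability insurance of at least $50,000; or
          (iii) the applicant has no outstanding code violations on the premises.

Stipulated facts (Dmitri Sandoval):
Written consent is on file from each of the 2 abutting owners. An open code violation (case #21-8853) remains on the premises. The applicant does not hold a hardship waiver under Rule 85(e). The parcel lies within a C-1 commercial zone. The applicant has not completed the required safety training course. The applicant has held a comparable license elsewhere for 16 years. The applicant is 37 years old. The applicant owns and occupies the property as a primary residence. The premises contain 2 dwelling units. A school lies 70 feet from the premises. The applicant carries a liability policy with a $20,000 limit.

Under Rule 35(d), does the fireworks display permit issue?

No — denied.

(A) all abutters consent — met.
(B) safety training — not satisfied.
So (i) is not satisfied (T AND F).
(ii) ≥150 ft from school — not met.
(a): F OR F → false.
(b) primary residence — met.
(i) age ≥ 18 — satisfied.
(ii) ≤ 6 units — met.
(c) = T OR T = true.
(1): F AND T AND T → false.
(a) commercially zoned — satisfied.
(i) hardship waiver — fails.
(ii) insurance ≥ $50,000 — not met.
(iii) no code violations — not met.
So (b) is not satisfied (F OR F OR F).
(2): T AND F → false.
So Overall is not satisfied (F OR F).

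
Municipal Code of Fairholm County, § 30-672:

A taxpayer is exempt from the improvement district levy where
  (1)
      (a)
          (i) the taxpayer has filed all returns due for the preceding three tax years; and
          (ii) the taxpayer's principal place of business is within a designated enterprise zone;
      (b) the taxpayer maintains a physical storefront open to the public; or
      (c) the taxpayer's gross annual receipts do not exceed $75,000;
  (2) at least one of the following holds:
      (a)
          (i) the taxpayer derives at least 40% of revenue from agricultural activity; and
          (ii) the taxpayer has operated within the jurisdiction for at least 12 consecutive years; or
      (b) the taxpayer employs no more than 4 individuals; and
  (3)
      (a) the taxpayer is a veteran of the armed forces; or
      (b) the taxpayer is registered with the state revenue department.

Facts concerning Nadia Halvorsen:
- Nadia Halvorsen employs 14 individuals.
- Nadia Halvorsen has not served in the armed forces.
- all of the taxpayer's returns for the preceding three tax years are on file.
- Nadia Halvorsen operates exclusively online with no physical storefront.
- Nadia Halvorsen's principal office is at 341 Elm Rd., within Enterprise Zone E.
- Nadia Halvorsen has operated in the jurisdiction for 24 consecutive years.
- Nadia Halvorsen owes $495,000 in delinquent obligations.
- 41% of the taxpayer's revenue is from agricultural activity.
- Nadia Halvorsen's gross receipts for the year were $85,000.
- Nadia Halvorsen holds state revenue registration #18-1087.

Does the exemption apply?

(i) returns current — met.
(ii) in enterprise zone — satisfied.
(a) = T AND T = true.
(b) has storefront — not satisfied.
(c) receipts ≤ $75,000 — not met.
So (1) is satisfied (T OR F OR F).
(i) ≥40% agricultural — satisfied.
(ii) ≥ 12 yrs in jurisdiction — holds.
(a) = T AND T = true.
(b) ≤ 4 employees — not met.
(2) = T OR F = true.
(a) veteran — not satisfied.
(b) state-registered — holds.
(3): F OR T → true.
Overall = T AND T AND T = true.

Yes — exempt.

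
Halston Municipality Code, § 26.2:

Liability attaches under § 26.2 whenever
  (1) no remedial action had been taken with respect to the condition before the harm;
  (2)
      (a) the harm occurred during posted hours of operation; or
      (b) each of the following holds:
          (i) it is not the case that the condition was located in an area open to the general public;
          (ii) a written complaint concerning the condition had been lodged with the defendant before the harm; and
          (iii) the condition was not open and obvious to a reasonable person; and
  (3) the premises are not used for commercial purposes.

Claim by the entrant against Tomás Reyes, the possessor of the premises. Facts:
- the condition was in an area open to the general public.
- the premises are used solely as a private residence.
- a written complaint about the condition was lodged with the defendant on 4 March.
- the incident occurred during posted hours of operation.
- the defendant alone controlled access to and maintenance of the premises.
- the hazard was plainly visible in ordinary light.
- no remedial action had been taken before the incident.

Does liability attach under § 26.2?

(1) no remedial action — satisfied.
(a) during posted hours — satisfied.
(i) not (public area) — fails.
(ii) complaint lodged — satisfied.
(iii) not open/obvious — not satisfied.
(b): F AND T AND F → false.
(2) = T OR F = true.
(3) not (commercial use) — met.
So Overall is satisfied (T AND T AND T).

Yes — liable.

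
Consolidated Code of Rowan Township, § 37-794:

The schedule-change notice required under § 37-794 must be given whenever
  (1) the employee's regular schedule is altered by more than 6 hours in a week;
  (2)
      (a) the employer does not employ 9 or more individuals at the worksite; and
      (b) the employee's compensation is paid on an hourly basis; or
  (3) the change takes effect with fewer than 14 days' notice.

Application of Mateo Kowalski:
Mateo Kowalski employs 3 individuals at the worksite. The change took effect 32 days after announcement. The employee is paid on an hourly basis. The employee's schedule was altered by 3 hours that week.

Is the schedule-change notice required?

Yes — required.

(1) schedule shift > 6h — not satisfied.
(a) not (≥ 9 at site) — holds.
(b) hourly-paid — met.
(2): T AND T → true.
(3) < 14 days' notice — not satisfied.
Overall = F OR T OR F = true.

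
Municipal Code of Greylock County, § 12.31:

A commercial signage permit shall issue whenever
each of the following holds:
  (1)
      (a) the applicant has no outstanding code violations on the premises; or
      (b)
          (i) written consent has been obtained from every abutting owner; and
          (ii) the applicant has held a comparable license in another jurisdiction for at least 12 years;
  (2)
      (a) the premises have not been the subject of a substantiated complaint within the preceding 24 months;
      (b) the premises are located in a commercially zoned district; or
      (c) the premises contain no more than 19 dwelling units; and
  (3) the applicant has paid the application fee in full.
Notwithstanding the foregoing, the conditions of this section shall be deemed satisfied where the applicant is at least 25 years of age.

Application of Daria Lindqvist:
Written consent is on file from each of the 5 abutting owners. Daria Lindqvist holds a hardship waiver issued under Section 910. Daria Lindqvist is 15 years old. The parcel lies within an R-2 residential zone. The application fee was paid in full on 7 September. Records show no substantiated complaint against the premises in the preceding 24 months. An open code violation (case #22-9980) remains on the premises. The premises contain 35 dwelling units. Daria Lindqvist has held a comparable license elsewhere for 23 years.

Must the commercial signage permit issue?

Yes — granted.

(a) no code violations — fails.
(i) all abutters consent — satisfied.
(ii) prior license ≥ 12 yr — met.
(b) = T AND T = true.
So (1) is satisfied (F OR T).
(a) no complaint in 24 mo. — satisfied.
(b) commercially zoned — not met.
(c) ≤ 19 units — not satisfied.
(2) = T OR F OR F = true.
(3) fee paid — satisfied.
Overall: T AND T AND T → true.
Exception (age ≥ 25) — not satisfied.
Result: main true OR exception false → true.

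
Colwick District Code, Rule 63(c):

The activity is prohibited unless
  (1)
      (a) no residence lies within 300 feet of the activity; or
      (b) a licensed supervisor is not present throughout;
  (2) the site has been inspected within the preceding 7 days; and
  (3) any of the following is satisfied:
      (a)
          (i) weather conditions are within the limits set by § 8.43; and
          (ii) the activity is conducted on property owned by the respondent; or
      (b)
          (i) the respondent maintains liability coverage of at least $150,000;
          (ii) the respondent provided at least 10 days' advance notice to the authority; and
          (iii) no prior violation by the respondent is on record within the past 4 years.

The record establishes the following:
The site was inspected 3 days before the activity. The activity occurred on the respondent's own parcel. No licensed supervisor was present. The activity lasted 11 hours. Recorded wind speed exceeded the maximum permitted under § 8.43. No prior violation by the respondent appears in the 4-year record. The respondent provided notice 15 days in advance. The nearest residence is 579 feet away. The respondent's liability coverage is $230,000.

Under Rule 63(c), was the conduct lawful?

(a) no residence in 300 ft — satisfied.
(b) not (supervisor present) — satisfied.
So (1) is satisfied (T OR T).
(2) site inspected — holds.
(i) weather ok — fails.
(ii) own property — holds.
(a): F AND T → false.
(i) coverage ≥ $150,000 — satisfied.
(ii) ≥10 days' notice — met.
(iii) no prior violation — satisfied.
(b) = T AND T AND T = true.
(3): F OR T → true.
Overall: T AND T AND T → true.

Yes — lawful.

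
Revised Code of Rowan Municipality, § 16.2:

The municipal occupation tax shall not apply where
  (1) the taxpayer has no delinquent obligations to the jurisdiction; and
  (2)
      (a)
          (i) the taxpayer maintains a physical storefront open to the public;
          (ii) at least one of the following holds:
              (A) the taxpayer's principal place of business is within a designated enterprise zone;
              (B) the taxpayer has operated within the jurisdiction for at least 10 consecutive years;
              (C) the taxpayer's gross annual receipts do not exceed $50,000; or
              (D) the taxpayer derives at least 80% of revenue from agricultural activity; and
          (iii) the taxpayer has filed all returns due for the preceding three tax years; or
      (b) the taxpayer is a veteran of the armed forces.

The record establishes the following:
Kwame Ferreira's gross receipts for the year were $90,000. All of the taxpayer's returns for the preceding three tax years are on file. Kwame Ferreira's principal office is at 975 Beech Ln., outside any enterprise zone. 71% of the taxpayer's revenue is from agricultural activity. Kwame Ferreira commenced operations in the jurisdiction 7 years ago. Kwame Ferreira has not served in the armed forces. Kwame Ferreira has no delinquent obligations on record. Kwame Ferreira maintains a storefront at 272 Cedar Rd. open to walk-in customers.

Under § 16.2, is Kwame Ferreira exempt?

No — not exempt.

(1) no delinquency — met.
(i) has storefront — holds.
(A) in enterprise zone — not satisfied.
(B) ≥ 10 yrs in jurisdiction — not met.
(C) receipts ≤ $50,000 — not met.
(D) ≥80% agricultural — not met.
(ii) = F OR F OR F OR F = false.
(iii) returns current — holds.
(a) = T AND F AND T = false.
(b) veteran — not met.
So (2) is not satisfied (F OR F).
So Overall is not satisfied (T AND F).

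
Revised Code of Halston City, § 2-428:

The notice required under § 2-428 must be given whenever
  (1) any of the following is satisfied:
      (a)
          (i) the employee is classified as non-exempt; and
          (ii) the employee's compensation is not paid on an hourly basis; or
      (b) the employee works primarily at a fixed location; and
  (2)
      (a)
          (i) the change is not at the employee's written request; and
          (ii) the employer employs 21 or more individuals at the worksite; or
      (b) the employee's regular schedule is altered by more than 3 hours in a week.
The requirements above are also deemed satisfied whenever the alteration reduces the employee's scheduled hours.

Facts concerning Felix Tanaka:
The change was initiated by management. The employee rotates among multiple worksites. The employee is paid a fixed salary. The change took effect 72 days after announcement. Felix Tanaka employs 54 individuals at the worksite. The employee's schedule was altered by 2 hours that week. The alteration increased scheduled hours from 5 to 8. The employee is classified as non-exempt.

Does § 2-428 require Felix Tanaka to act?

(i) non-exempt — satisfied.
(ii) not (hourly-paid) — satisfied.
So (a) is satisfied (T AND T).
(b) fixed location — not satisfied.
(1) = T OR F = true.
(i) not employee-requested — satisfied.
(ii) ≥ 21 at site — holds.
(a) = T AND T = true.
(b) schedule shift > 3h — fails.
So (2) is satisfied (T OR F).
Overall: T AND T → true.
Exception (hours reduced) — not satisfied.
Result: main true OR exception false → true.

Yes — required.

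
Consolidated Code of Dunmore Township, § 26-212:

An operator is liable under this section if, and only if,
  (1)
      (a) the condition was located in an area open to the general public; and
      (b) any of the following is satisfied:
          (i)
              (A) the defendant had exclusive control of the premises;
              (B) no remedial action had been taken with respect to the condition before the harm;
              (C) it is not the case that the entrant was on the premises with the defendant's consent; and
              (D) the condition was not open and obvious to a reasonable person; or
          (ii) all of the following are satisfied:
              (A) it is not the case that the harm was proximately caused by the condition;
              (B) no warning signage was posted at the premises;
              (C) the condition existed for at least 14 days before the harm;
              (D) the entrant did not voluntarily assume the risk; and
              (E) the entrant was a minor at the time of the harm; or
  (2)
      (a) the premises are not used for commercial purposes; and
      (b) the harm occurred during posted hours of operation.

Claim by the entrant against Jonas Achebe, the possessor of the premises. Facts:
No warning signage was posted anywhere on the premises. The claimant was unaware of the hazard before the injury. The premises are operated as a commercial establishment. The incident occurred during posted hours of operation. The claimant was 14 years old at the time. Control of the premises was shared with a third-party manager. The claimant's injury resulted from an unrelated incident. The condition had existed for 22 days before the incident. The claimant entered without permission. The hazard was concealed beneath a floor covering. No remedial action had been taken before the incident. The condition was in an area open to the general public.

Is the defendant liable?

Yes — liable.

(a) public area — satisfied.
(A) exclusive control — fails.
(B) no remedial action — holds.
(C) not (consent to enter) — satisfied.
(D) not open/obvious — holds.
(i): F AND T AND T AND T → false.
(A) not (proximate cause) — satisfied.
(B) no signage posted — holds.
(C) condition ≥14 days old — holds.
(D) no assumed risk — met.
(E) entrant a minor — satisfied.
(ii): T AND T AND T AND T AND T → true.
(b): F OR T → true.
(1) = T AND T = true.
(a) not (commercial use) — not satisfied.
(b) during posted hours — satisfied.
So (2) is not satisfied (F AND T).
Overall = T OR F = true.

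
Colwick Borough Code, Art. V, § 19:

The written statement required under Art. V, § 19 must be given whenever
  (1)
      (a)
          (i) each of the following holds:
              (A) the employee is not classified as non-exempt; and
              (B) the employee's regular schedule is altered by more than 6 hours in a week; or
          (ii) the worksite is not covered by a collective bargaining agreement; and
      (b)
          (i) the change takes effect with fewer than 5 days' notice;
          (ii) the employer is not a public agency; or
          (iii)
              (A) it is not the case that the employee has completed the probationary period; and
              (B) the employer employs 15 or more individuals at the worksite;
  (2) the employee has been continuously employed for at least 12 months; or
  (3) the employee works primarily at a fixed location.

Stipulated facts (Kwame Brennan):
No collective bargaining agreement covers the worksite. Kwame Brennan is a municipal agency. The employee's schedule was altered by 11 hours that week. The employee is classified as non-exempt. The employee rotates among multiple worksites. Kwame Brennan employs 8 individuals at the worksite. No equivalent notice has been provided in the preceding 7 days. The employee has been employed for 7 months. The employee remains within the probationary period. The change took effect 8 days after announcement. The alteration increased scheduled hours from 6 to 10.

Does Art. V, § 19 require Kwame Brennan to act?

(A) not (non-exempt) — not satisfied.
(B) schedule shift > 6h — holds.
(i) = F AND T = false.
(ii) no CBA — holds.
(a) = F OR T = true.
(i) < 5 days' notice — not satisfied.
(ii) not (public agency) — fails.
(A) not (past probation) — satisfied.
(B) ≥ 15 at site — not met.
(iii) = T AND F = false.
So (b) is not satisfied (F OR F OR F).
(1) = T AND F = false.
(2) tenure ≥ 12 mo. — fails.
(3) fixed location — fails.
Overall: F OR F OR F → false.

No — not required.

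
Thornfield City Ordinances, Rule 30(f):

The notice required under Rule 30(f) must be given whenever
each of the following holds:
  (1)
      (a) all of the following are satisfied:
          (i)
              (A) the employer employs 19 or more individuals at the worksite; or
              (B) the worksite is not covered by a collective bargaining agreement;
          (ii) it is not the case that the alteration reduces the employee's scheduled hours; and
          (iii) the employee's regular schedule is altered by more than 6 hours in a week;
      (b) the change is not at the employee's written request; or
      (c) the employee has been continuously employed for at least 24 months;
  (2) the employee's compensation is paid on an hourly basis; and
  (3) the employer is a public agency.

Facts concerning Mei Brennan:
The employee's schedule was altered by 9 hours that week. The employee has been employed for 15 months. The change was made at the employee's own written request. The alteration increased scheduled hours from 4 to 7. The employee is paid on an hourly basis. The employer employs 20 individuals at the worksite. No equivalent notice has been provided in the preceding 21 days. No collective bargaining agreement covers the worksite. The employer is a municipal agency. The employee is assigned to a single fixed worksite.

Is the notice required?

Yes — required.

(A) ≥ 19 at site — met.
(B) no CBA — met.
So (i) is satisfied (T OR T).
(ii) not (hours reduced) — holds.
(iii) schedule shift > 6h — satisfied.
(a) = T AND T AND T = true.
(b) not employee-requested — fails.
(c) tenure ≥ 24 mo. — not satisfied.
So (1) is satisfied (T OR F OR F).
(2) hourly-paid — satisfied.
(3) public agency — satisfied.
Overall = T AND T AND T = true.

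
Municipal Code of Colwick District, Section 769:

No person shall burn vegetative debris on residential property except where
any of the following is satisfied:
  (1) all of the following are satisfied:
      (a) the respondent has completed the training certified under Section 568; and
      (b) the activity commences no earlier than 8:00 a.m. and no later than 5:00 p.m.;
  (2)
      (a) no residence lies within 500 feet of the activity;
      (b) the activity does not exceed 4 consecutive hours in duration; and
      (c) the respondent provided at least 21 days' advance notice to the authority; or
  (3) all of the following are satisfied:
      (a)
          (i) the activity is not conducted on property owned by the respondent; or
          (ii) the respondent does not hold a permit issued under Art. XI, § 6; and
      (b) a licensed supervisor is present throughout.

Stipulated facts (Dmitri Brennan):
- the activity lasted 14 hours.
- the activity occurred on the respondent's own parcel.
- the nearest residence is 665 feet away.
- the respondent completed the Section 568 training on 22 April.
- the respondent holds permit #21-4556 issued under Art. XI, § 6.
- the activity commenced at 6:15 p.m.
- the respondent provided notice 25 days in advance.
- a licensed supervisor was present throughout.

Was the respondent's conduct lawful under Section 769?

(a) training certified — holds.
(b) start within hours — not met.
So (1) is not satisfied (T AND F).
(a) no residence in 500 ft — satisfied.
(b) ≤ 4 hrs duration — not satisfied.
(c) ≥21 days' notice — met.
So (2) is not satisfied (T AND F AND T).
(i) not (own property) — not satisfied.
(ii) not (holds permit) — not satisfied.
So (a) is not satisfied (F OR F).
(b) supervisor present — satisfied.
(3) = F AND T = false.
Overall = F OR F OR F = false.

No — unlawful.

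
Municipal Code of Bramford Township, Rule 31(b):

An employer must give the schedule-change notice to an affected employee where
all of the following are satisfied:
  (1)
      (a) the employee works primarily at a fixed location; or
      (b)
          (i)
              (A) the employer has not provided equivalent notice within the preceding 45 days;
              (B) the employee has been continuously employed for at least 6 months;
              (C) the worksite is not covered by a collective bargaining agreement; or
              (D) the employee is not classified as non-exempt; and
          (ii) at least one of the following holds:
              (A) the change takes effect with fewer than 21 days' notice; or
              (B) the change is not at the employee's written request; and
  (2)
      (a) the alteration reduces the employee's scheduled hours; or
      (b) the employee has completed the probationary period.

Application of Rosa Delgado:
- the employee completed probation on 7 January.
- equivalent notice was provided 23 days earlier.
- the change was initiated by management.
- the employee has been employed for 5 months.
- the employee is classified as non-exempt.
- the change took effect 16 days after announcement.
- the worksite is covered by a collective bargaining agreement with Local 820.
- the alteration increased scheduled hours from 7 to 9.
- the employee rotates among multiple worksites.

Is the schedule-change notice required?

No — not required.

(a) fixed location — fails.
(A) no recent notice — not satisfied.
(B) tenure ≥ 6 mo. — fails.
(C) no CBA — not met.
(D) not (non-exempt) — fails.
So (i) is not satisfied (F OR F OR F OR F).
(A) < 21 days' notice — satisfied.
(B) not employee-requested — met.
(ii) = T OR T = true.
(b): F AND T → false.
(1) = F OR F = false.
(a) hours reduced — fails.
(b) past probation — met.
So (2) is satisfied (F OR T).
So Overall is not satisfied (F AND T).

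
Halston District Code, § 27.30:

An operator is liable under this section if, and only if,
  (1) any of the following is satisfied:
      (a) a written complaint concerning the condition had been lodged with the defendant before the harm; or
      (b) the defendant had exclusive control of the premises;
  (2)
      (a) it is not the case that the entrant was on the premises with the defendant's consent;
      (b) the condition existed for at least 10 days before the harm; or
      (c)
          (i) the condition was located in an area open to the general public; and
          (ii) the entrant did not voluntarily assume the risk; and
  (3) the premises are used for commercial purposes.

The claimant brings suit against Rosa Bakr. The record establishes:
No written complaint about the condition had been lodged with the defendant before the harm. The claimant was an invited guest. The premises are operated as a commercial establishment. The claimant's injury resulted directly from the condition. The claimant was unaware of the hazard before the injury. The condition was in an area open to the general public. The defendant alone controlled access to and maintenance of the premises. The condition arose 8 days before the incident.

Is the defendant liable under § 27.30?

Yes — liable.

(a) complaint lodged — fails.
(b) exclusive control — holds.
So (1) is satisfied (F OR T).
(a) not (consent to enter) — not satisfied.
(b) condition ≥10 days old — fails.
(i) public area — holds.
(ii) no assumed risk — satisfied.
So (c) is satisfied (T AND T).
(2): F OR F OR T → true.
(3) commercial use — met.
Overall = T AND T AND T = true.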